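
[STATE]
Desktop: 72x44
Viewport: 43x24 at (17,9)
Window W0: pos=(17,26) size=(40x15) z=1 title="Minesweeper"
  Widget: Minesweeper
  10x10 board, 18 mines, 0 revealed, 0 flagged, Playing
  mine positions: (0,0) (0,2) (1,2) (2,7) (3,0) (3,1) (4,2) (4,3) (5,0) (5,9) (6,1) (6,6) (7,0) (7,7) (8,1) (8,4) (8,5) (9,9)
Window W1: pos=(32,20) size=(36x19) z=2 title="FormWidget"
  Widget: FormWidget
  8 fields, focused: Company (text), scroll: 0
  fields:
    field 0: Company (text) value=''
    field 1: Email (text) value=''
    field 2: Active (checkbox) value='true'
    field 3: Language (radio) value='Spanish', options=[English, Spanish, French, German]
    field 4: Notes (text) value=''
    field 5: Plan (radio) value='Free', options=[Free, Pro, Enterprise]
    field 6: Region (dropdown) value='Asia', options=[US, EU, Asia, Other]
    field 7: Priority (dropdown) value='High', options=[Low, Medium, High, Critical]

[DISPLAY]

                                           
                                           
                                           
                                           
                                           
                                           
                                           
                                           
                                           
                                           
                                           
               ┏━━━━━━━━━━━━━━━━━━━━━━━━━━━
               ┃ FormWidget                
               ┠───────────────────────────
               ┃> Company:    [            
               ┃  Email:      [            
               ┃  Active:     [x]          
┏━━━━━━━━━━━━━━┃  Language:   ( ) English  
┃ Minesweeper  ┃  Notes:      [            
┠──────────────┃  Plan:       (●) Free  ( )
┃■■■■■■■■■■    ┃  Region:     [Asia        
┃■■■■■■■■■■    ┃  Priority:   [High        
┃■■■■■■■■■■    ┃                           
┃■■■■■■■■■■    ┃                           


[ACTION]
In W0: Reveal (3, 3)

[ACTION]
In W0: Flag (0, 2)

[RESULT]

                                           
                                           
                                           
                                           
                                           
                                           
                                           
                                           
                                           
                                           
                                           
               ┏━━━━━━━━━━━━━━━━━━━━━━━━━━━
               ┃ FormWidget                
               ┠───────────────────────────
               ┃> Company:    [            
               ┃  Email:      [            
               ┃  Active:     [x]          
┏━━━━━━━━━━━━━━┃  Language:   ( ) English  
┃ Minesweeper  ┃  Notes:      [            
┠──────────────┃  Plan:       (●) Free  ( )
┃■■⚑■■■■■■■    ┃  Region:     [Asia        
┃■■■■■■■■■■    ┃  Priority:   [High        
┃■■■■■■■■■■    ┃                           
┃■■■2■■■■■■    ┃                           


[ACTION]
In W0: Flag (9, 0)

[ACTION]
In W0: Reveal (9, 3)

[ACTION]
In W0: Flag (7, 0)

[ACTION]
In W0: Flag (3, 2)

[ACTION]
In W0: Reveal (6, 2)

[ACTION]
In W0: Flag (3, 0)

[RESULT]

                                           
                                           
                                           
                                           
                                           
                                           
                                           
                                           
                                           
                                           
                                           
               ┏━━━━━━━━━━━━━━━━━━━━━━━━━━━
               ┃ FormWidget                
               ┠───────────────────────────
               ┃> Company:    [            
               ┃  Email:      [            
               ┃  Active:     [x]          
┏━━━━━━━━━━━━━━┃  Language:   ( ) English  
┃ Minesweeper  ┃  Notes:      [            
┠──────────────┃  Plan:       (●) Free  ( )
┃■■⚑■■■■■■■    ┃  Region:     [Asia        
┃■■■■■■■■■■    ┃  Priority:   [High        
┃■■■■■■■■■■    ┃                           
┃⚑■⚑2■■■■■■    ┃                           


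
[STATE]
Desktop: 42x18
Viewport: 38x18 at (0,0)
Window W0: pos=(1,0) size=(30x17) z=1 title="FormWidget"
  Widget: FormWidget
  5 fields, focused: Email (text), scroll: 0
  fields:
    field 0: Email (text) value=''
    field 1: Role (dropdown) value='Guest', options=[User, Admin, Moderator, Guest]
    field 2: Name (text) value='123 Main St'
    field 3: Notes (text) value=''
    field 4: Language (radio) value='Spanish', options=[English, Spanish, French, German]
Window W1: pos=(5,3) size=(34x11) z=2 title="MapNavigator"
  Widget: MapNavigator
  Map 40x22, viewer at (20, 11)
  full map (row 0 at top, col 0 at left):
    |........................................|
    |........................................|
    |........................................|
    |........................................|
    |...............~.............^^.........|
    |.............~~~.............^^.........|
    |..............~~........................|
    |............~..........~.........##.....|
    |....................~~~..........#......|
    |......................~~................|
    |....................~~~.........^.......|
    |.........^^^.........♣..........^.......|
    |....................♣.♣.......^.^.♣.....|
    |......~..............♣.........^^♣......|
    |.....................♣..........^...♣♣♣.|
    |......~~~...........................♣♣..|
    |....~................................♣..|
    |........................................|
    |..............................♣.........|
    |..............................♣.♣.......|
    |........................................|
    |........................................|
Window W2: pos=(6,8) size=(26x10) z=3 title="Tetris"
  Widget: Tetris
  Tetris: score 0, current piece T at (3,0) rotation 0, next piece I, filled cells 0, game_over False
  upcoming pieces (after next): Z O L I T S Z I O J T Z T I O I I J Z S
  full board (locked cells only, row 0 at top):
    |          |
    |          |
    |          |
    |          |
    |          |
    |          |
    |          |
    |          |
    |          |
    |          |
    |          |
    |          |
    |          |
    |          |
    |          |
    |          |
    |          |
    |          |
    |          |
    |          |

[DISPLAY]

 ┏━━━━━━━━━━━━━━━━━━━━━━━━━━━━┓       
 ┃ FormWidget                 ┃       
 ┠────────────────────────────┨       
 ┃> E┏━━━━━━━━━━━━━━━━━━━━━━━━━━━━━━━━
 ┃  R┃ MapNavigator                   
 ┃  N┠────────────────────────────────
 ┃  N┃................~~~..........#..
 ┃  L┃..................~~............
 ┃   ┃┏━━━━━━━━━━━━━━━━━━━━━━━━┓..^...
 ┃   ┃┃ Tetris                 ┃..^...
 ┃   ┃┠────────────────────────┨^.^.♣.
 ┃   ┃┃          │Next:        ┃.^^♣..
 ┃   ┃┃          │████         ┃..^...
 ┃   ┗┃          │             ┃━━━━━━
 ┃    ┃          │             ┃      
 ┃    ┃          │             ┃      
 ┗━━━━┃          │             ┃      
      ┗━━━━━━━━━━━━━━━━━━━━━━━━┛      


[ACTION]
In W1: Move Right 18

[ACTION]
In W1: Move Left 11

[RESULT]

 ┏━━━━━━━━━━━━━━━━━━━━━━━━━━━━┓       
 ┃ FormWidget                 ┃       
 ┠────────────────────────────┨       
 ┃> E┏━━━━━━━━━━━━━━━━━━━━━━━━━━━━━━━━
 ┃  R┃ MapNavigator                   
 ┃  N┠────────────────────────────────
 ┃  N┃.........~~~..........#......   
 ┃  L┃...........~~................   
 ┃   ┃┏━━━━━━━━━━━━━━━━━━━━━━━━┓...   
 ┃   ┃┃ Tetris                 ┃...   
 ┃   ┃┠────────────────────────┨...   
 ┃   ┃┃          │Next:        ┃...   
 ┃   ┃┃          │████         ┃♣♣.   
 ┃   ┗┃          │             ┃━━━━━━
 ┃    ┃          │             ┃      
 ┃    ┃          │             ┃      
 ┗━━━━┃          │             ┃      
      ┗━━━━━━━━━━━━━━━━━━━━━━━━┛      


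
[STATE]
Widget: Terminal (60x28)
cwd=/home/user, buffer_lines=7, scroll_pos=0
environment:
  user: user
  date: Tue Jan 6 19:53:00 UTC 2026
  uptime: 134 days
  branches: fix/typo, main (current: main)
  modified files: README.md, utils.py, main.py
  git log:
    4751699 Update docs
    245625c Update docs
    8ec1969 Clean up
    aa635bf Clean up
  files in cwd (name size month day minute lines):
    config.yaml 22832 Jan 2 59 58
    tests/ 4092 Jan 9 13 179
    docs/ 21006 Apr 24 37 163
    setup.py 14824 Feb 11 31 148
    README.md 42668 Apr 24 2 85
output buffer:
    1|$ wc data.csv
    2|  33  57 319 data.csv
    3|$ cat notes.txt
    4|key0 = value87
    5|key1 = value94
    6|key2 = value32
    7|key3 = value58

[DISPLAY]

$ wc data.csv                                               
  33  57 319 data.csv                                       
$ cat notes.txt                                             
key0 = value87                                              
key1 = value94                                              
key2 = value32                                              
key3 = value58                                              
$ █                                                         
                                                            
                                                            
                                                            
                                                            
                                                            
                                                            
                                                            
                                                            
                                                            
                                                            
                                                            
                                                            
                                                            
                                                            
                                                            
                                                            
                                                            
                                                            
                                                            
                                                            


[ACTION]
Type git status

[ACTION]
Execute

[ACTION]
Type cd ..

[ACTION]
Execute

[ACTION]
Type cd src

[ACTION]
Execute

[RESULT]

$ wc data.csv                                               
  33  57 319 data.csv                                       
$ cat notes.txt                                             
key0 = value87                                              
key1 = value94                                              
key2 = value32                                              
key3 = value58                                              
$ git status                                                
On branch main                                              
Changes not staged for commit:                              
                                                            
        modified:   README.md                               
        modified:   utils.py                                
        modified:   main.py                                 
$ cd ..                                                     
                                                            
$ cd src                                                    
                                                            
$ █                                                         
                                                            
                                                            
                                                            
                                                            
                                                            
                                                            
                                                            
                                                            
                                                            


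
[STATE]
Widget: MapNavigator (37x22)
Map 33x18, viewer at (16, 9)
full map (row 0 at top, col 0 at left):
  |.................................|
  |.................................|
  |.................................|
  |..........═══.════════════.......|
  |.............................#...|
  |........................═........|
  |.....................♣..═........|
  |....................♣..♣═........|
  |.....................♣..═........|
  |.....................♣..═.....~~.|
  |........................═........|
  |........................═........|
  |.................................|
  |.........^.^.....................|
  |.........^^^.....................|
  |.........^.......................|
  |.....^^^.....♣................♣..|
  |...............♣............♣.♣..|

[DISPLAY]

                                     
                                     
  .................................  
  .................................  
  .................................  
  ..........═══.════════════.......  
  .............................#...  
  ........................═........  
  .....................♣..═........  
  ....................♣..♣═........  
  .....................♣..═........  
  ................@....♣..═.....~~.  
  ........................═........  
  ........................═........  
  .................................  
  .........^.^.....................  
  .........^^^.....................  
  .........^.......................  
  .....^^^.....♣................♣..  
  ...............♣............♣.♣..  
                                     
                                     


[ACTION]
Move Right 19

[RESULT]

                                     
                                     
...................                  
...................                  
...................                  
════════════.......                  
...............#...                  
..........═........                  
.......♣..═........                  
......♣..♣═........                  
.......♣..═........                  
.......♣..═.....~~@                  
..........═........                  
..........═........                  
...................                  
...................                  
...................                  
...................                  
................♣..                  
.♣............♣.♣..                  
                                     
                                     


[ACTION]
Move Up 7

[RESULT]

                                     
                                     
                                     
                                     
                                     
                                     
                                     
                                     
                                     
...................                  
...................                  
..................@                  
════════════.......                  
...............#...                  
..........═........                  
.......♣..═........                  
......♣..♣═........                  
.......♣..═........                  
.......♣..═.....~~.                  
..........═........                  
..........═........                  
...................                  


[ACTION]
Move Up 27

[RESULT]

                                     
                                     
                                     
                                     
                                     
                                     
                                     
                                     
                                     
                                     
                                     
..................@                  
...................                  
...................                  
════════════.......                  
...............#...                  
..........═........                  
.......♣..═........                  
......♣..♣═........                  
.......♣..═........                  
.......♣..═.....~~.                  
..........═........                  


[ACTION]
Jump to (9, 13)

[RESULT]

         ............................
         ..........═══.════════════..
         ............................
         ........................═...
         .....................♣..═...
         ....................♣..♣═...
         .....................♣..═...
         .....................♣..═...
         ........................═...
         ........................═...
         ............................
         .........@.^................
         .........^^^................
         .........^..................
         .....^^^.....♣..............
         ...............♣............
                                     
                                     
                                     
                                     
                                     
                                     


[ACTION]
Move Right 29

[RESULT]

...................                  
════════════.......                  
...............#...                  
..........═........                  
.......♣..═........                  
......♣..♣═........                  
.......♣..═........                  
.......♣..═.....~~.                  
..........═........                  
..........═........                  
...................                  
..................@                  
...................                  
...................                  
................♣..                  
.♣............♣.♣..                  
                                     
                                     
                                     
                                     
                                     
                                     


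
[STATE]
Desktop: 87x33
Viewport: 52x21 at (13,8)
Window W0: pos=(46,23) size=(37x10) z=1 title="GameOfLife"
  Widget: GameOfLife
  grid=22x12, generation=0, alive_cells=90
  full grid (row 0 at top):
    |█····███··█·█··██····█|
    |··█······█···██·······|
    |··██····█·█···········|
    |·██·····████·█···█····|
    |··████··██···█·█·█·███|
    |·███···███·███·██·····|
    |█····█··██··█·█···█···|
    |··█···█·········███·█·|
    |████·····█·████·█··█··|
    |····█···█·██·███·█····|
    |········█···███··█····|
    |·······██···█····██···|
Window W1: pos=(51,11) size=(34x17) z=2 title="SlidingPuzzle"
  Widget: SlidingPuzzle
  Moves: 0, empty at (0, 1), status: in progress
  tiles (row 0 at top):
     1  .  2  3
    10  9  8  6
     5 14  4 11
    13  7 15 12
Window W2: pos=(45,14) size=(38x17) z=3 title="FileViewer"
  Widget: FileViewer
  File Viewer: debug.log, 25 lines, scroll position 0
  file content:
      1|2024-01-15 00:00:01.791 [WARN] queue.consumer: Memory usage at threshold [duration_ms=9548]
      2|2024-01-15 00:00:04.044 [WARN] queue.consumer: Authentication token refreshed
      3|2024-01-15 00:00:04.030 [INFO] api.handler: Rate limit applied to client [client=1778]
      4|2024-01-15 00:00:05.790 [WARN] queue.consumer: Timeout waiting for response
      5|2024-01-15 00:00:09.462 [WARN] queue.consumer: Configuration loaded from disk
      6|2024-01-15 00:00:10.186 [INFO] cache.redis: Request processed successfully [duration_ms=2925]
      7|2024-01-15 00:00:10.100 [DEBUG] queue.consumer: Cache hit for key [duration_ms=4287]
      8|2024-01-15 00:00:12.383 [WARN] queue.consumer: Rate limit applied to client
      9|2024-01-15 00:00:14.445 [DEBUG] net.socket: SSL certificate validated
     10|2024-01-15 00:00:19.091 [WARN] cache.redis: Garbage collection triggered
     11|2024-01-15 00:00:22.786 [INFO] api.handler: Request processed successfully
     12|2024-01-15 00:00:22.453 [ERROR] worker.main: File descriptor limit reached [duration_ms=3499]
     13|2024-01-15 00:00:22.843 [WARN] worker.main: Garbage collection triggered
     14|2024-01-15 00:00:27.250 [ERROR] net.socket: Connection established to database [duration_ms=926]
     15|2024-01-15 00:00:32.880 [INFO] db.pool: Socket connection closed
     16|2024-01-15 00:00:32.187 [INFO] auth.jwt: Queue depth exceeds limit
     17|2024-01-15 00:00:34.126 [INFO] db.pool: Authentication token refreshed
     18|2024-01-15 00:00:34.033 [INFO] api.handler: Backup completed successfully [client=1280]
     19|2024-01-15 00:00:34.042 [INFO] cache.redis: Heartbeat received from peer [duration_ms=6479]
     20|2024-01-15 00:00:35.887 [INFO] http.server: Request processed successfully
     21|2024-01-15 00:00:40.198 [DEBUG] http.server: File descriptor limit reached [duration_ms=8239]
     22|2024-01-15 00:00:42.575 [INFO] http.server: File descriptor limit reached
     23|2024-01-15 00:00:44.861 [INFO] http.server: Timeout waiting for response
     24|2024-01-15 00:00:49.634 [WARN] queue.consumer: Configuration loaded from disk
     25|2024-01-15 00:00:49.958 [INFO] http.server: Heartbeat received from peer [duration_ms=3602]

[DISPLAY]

                                                    
                                                    
                                                    
                                      ┏━━━━━━━━━━━━━
                                      ┃ SlidingPuzzl
                                      ┠─────────────
                                ┏━━━━━━━━━━━━━━━━━━━
                                ┃ FileViewer        
                                ┠───────────────────
                                ┃2024-01-15 00:00:01
                                ┃2024-01-15 00:00:04
                                ┃2024-01-15 00:00:04
                                ┃2024-01-15 00:00:05
                                ┃2024-01-15 00:00:09
                                ┃2024-01-15 00:00:10
                                ┃2024-01-15 00:00:10
                                ┃2024-01-15 00:00:12
                                ┃2024-01-15 00:00:14
                                ┃2024-01-15 00:00:19
                                ┃2024-01-15 00:00:22
                                ┃2024-01-15 00:00:22


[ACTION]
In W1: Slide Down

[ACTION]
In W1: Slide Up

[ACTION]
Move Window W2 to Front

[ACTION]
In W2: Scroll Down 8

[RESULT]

                                                    
                                                    
                                                    
                                      ┏━━━━━━━━━━━━━
                                      ┃ SlidingPuzzl
                                      ┠─────────────
                                ┏━━━━━━━━━━━━━━━━━━━
                                ┃ FileViewer        
                                ┠───────────────────
                                ┃2024-01-15 00:00:14
                                ┃2024-01-15 00:00:19
                                ┃2024-01-15 00:00:22
                                ┃2024-01-15 00:00:22
                                ┃2024-01-15 00:00:22
                                ┃2024-01-15 00:00:27
                                ┃2024-01-15 00:00:32
                                ┃2024-01-15 00:00:32
                                ┃2024-01-15 00:00:34
                                ┃2024-01-15 00:00:34
                                ┃2024-01-15 00:00:34
                                ┃2024-01-15 00:00:35


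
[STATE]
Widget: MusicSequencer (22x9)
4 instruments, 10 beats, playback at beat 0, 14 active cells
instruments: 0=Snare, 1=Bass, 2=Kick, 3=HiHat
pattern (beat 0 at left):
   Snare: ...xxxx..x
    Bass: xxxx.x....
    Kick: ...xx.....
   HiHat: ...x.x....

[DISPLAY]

      ▼123456789      
 Snare···████··█      
  Bass████·█····      
  Kick···██·····      
 HiHat···█·█····      
                      
                      
                      
                      


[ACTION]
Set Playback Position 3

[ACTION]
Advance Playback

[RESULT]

      0123▼56789      
 Snare···████··█      
  Bass████·█····      
  Kick···██·····      
 HiHat···█·█····      
                      
                      
                      
                      


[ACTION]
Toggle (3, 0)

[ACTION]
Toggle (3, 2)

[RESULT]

      0123▼56789      
 Snare···████··█      
  Bass████·█····      
  Kick···██·····      
 HiHat█·██·█····      
                      
                      
                      
                      


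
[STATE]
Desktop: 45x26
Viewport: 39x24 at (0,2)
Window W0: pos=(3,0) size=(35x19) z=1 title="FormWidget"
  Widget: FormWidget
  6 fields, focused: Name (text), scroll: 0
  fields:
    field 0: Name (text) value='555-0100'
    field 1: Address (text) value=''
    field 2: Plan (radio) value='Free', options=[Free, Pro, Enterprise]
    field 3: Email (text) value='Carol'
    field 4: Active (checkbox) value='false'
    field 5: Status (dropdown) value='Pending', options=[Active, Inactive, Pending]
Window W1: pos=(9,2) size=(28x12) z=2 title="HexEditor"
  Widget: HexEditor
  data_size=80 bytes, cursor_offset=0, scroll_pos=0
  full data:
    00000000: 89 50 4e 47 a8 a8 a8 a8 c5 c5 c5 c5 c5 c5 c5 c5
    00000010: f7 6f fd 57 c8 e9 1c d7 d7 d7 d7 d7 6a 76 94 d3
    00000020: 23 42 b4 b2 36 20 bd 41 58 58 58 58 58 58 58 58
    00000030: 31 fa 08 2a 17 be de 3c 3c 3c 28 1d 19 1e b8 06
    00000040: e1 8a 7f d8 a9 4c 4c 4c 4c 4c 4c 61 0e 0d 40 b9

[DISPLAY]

   ┠─────┏━━━━━━━━━━━━━━━━━━━━━━━━━━┓┨ 
   ┃> Nam┃ HexEditor                ┃┃ 
   ┃  Add┠──────────────────────────┨┃ 
   ┃  Pla┃00000000  89 50 4e 47 a8 a┃┃ 
   ┃  Ema┃00000010  f7 6f fd 57 c8 e┃┃ 
   ┃  Act┃00000020  23 42 b4 b2 36 2┃┃ 
   ┃  Sta┃00000030  31 fa 08 2a 17 b┃┃ 
   ┃     ┃00000040  e1 8a 7f d8 a9 4┃┃ 
   ┃     ┃                          ┃┃ 
   ┃     ┃                          ┃┃ 
   ┃     ┃                          ┃┃ 
   ┃     ┗━━━━━━━━━━━━━━━━━━━━━━━━━━┛┃ 
   ┃                                 ┃ 
   ┃                                 ┃ 
   ┃                                 ┃ 
   ┃                                 ┃ 
   ┗━━━━━━━━━━━━━━━━━━━━━━━━━━━━━━━━━┛ 
                                       
                                       
                                       
                                       
                                       
                                       
                                       


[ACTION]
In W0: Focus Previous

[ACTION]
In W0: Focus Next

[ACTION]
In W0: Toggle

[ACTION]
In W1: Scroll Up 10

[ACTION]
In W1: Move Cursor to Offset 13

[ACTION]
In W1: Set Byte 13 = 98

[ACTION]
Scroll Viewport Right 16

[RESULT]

───┏━━━━━━━━━━━━━━━━━━━━━━━━━━┓┨       
Nam┃ HexEditor                ┃┃       
Add┠──────────────────────────┨┃       
Pla┃00000000  89 50 4e 47 a8 a┃┃       
Ema┃00000010  f7 6f fd 57 c8 e┃┃       
Act┃00000020  23 42 b4 b2 36 2┃┃       
Sta┃00000030  31 fa 08 2a 17 b┃┃       
   ┃00000040  e1 8a 7f d8 a9 4┃┃       
   ┃                          ┃┃       
   ┃                          ┃┃       
   ┃                          ┃┃       
   ┗━━━━━━━━━━━━━━━━━━━━━━━━━━┛┃       
                               ┃       
                               ┃       
                               ┃       
                               ┃       
━━━━━━━━━━━━━━━━━━━━━━━━━━━━━━━┛       
                                       
                                       
                                       
                                       
                                       
                                       
                                       


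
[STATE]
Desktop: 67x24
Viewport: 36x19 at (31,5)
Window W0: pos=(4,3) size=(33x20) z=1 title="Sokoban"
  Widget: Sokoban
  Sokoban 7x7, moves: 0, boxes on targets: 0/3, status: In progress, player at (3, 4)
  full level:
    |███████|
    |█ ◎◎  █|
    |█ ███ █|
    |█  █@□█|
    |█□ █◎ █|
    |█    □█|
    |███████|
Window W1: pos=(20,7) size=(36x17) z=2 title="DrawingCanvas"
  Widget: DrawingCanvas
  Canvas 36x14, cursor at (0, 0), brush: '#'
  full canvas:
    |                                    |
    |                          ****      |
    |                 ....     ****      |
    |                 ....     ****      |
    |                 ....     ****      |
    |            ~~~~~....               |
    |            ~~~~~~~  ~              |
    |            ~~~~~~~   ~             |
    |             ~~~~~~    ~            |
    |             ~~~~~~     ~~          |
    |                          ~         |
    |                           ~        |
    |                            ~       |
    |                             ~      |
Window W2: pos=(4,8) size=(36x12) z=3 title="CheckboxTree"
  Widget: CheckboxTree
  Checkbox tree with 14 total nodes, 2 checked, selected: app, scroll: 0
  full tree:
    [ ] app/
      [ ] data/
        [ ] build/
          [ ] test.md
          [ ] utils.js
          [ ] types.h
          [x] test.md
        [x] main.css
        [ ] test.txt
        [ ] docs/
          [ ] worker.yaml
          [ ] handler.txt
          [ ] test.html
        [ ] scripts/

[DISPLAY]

─────┨                              
     ┃                              
━━━━━━━━━━━━━━━━━━━━━━━━┓           
━━━━━━━━┓               ┃           
        ┃───────────────┨           
────────┨               ┃           
        ┃       ****    ┃           
        ┃..     ****    ┃           
        ┃..     ****    ┃           
        ┃..     ****    ┃           
        ┃..             ┃           
        ┃  ~            ┃           
        ┃   ~           ┃           
        ┃    ~          ┃           
━━━━━━━━┛     ~~        ┃           
                ~       ┃           
                 ~      ┃           
                  ~     ┃           
━━━━━━━━━━━━━━━━━━━━━━━━┛           


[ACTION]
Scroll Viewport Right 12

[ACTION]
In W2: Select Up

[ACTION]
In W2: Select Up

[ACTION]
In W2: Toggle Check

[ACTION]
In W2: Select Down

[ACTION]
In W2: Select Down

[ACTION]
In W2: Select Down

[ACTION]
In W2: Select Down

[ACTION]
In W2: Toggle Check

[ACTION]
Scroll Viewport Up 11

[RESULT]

                                    
                                    
                                    
━━━━━┓                              
     ┃                              
─────┨                              
     ┃                              
━━━━━━━━━━━━━━━━━━━━━━━━┓           
━━━━━━━━┓               ┃           
        ┃───────────────┨           
────────┨               ┃           
        ┃       ****    ┃           
        ┃..     ****    ┃           
        ┃..     ****    ┃           
        ┃..     ****    ┃           
        ┃..             ┃           
        ┃  ~            ┃           
        ┃   ~           ┃           
        ┃    ~          ┃           


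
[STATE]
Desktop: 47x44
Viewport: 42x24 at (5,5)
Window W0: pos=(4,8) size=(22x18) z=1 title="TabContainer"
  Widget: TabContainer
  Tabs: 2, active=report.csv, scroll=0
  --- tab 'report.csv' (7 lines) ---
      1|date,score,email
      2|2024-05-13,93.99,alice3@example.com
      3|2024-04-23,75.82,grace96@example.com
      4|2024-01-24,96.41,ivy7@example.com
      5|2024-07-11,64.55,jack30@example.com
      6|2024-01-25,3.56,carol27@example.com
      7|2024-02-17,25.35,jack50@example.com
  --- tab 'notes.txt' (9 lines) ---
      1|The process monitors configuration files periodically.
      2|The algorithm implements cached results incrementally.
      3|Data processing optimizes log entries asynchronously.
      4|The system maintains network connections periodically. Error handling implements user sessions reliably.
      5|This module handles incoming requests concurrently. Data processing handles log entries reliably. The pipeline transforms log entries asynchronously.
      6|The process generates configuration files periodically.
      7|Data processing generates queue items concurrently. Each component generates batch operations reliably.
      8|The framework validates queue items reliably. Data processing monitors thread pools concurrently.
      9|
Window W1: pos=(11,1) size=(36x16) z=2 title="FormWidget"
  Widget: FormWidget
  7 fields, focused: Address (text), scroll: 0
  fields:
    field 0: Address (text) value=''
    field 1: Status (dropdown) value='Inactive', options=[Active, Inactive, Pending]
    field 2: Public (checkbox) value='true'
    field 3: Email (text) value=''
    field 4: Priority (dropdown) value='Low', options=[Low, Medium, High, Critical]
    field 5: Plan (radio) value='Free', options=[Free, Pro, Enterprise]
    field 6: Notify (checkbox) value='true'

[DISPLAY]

      ┃  Status:     [Inactive         ▼]┃
      ┃  Public:     [x]                 ┃
      ┃  Email:      [                  ]┃
━━━━━━┃  Priority:   [Low              ▼]┃
 TabCo┃  Plan:       (●) Free  ( ) Pro  (┃
──────┃  Notify:     [x]                 ┃
[repor┃                                  ┃
──────┃                                  ┃
date,s┃                                  ┃
2024-0┃                                  ┃
2024-0┃                                  ┃
2024-0┗━━━━━━━━━━━━━━━━━━━━━━━━━━━━━━━━━━┛
2024-07-11,64.55,jac┃                     
2024-01-25,3.56,caro┃                     
2024-02-17,25.35,jac┃                     
                    ┃                     
                    ┃                     
                    ┃                     
                    ┃                     
                    ┃                     
━━━━━━━━━━━━━━━━━━━━┛                     
                                          
                                          
                                          


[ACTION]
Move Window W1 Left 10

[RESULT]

tatus:     [Inactive         ▼]┃          
ublic:     [x]                 ┃          
mail:      [                  ]┃          
riority:   [Low              ▼]┃          
lan:       (●) Free  ( ) Pro  (┃          
otify:     [x]                 ┃          
                               ┃          
                               ┃          
                               ┃          
                               ┃          
                               ┃          
━━━━━━━━━━━━━━━━━━━━━━━━━━━━━━━┛          
2024-07-11,64.55,jac┃                     
2024-01-25,3.56,caro┃                     
2024-02-17,25.35,jac┃                     
                    ┃                     
                    ┃                     
                    ┃                     
                    ┃                     
                    ┃                     
━━━━━━━━━━━━━━━━━━━━┛                     
                                          
                                          
                                          


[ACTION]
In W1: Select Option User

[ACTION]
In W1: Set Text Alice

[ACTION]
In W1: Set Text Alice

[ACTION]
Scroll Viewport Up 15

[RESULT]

                                          
━━━━━━━━━━━━━━━━━━━━━━━━━━━━━━━┓          
rmWidget                       ┃          
───────────────────────────────┨          
ddress:    [Alice             ]┃          
tatus:     [Inactive         ▼]┃          
ublic:     [x]                 ┃          
mail:      [                  ]┃          
riority:   [Low              ▼]┃          
lan:       (●) Free  ( ) Pro  (┃          
otify:     [x]                 ┃          
                               ┃          
                               ┃          
                               ┃          
                               ┃          
                               ┃          
━━━━━━━━━━━━━━━━━━━━━━━━━━━━━━━┛          
2024-07-11,64.55,jac┃                     
2024-01-25,3.56,caro┃                     
2024-02-17,25.35,jac┃                     
                    ┃                     
                    ┃                     
                    ┃                     
                    ┃                     
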